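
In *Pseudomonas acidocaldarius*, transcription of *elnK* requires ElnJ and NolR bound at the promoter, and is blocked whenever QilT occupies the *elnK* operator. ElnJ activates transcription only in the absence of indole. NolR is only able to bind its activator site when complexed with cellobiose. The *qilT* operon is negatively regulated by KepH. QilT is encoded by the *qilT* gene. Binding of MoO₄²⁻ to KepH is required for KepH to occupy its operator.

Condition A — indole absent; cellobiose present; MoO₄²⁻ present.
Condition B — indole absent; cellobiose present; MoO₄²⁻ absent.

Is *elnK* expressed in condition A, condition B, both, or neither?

A only

Condition A:
Indole is absent, so ElnJ is active.
Cellobiose is present, so NolR is active.
MoO₄²⁻ is present, so KepH is active.
With repressor KepH bound, *qilT* is not transcribed.
So QilT is not produced.
No repressor is bound and ElnJ and NolR are active, so *elnK* is transcribed.
→ *elnK* is ON in A.
Condition B:
Indole is absent, so ElnJ is active.
Cellobiose is present, so NolR is active.
MoO₄²⁻ is absent, so KepH is inactive.
With no repressor bound, *qilT* is transcribed.
So QilT is produced and active.
With repressor QilT bound, *elnK* is not transcribed.
→ *elnK* is OFF in B.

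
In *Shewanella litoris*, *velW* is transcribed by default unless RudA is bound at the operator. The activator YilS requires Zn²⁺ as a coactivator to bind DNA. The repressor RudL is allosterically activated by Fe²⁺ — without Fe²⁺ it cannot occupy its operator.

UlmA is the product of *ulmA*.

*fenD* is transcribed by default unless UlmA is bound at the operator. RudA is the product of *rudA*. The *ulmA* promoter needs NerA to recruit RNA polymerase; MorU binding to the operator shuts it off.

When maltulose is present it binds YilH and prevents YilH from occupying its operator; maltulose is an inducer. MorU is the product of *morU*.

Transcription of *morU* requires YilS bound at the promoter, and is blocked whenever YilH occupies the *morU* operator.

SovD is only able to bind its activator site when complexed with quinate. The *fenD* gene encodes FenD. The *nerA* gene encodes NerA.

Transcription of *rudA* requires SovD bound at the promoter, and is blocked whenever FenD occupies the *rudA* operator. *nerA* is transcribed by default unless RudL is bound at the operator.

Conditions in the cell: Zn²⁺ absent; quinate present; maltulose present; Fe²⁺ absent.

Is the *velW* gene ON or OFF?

OFF

Fe²⁺ is absent, so RudL is inactive.
With no repressor bound, *nerA* is transcribed.
So NerA is produced and active.
Maltulose is present, so YilH is inactive.
Zn²⁺ is absent, so YilS is inactive.
Required activator YilS is absent, so *morU* is not transcribed.
So MorU is not produced.
No repressor is bound and NerA is active, so *ulmA* is transcribed.
So UlmA is produced and active.
With repressor UlmA bound, *fenD* is not transcribed.
So FenD is not produced.
Quinate is present, so SovD is active.
No repressor is bound and SovD is active, so *rudA* is transcribed.
So RudA is produced and active.
With repressor RudA bound, *velW* is not transcribed.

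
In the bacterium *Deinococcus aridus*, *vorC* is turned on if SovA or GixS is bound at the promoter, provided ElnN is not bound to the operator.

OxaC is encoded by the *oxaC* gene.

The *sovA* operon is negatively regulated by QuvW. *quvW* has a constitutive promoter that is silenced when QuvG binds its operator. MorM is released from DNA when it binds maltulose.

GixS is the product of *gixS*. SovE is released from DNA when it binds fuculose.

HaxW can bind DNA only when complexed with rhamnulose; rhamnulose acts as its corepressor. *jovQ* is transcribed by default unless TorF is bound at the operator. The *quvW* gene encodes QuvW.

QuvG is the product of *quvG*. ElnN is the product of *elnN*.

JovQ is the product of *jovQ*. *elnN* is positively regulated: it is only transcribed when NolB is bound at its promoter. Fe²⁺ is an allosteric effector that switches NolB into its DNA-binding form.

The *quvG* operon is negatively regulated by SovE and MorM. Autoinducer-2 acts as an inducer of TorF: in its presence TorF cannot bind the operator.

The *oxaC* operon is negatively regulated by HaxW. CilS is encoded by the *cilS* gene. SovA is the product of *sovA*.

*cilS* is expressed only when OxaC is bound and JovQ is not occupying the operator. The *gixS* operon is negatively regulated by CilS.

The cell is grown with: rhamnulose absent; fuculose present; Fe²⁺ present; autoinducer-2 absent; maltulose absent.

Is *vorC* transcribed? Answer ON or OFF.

OFF

Fuculose is present, so SovE is inactive.
Maltulose is absent, so MorM is active.
With repressor MorM bound, *quvG* is not transcribed.
So QuvG is not produced.
With no repressor bound, *quvW* is transcribed.
So QuvW is produced and active.
With repressor QuvW bound, *sovA* is not transcribed.
So SovA is not produced.
Rhamnulose is absent, so HaxW is inactive.
With no repressor bound, *oxaC* is transcribed.
So OxaC is produced and active.
Autoinducer-2 is absent, so TorF is active.
With repressor TorF bound, *jovQ* is not transcribed.
So JovQ is not produced.
No repressor is bound and OxaC is active, so *cilS* is transcribed.
So CilS is produced and active.
With repressor CilS bound, *gixS* is not transcribed.
So GixS is not produced.
Fe²⁺ is present, so NolB is active.
No repressor is bound and NolB is active, so *elnN* is transcribed.
So ElnN is produced and active.
With repressor ElnN bound, *vorC* is not transcribed.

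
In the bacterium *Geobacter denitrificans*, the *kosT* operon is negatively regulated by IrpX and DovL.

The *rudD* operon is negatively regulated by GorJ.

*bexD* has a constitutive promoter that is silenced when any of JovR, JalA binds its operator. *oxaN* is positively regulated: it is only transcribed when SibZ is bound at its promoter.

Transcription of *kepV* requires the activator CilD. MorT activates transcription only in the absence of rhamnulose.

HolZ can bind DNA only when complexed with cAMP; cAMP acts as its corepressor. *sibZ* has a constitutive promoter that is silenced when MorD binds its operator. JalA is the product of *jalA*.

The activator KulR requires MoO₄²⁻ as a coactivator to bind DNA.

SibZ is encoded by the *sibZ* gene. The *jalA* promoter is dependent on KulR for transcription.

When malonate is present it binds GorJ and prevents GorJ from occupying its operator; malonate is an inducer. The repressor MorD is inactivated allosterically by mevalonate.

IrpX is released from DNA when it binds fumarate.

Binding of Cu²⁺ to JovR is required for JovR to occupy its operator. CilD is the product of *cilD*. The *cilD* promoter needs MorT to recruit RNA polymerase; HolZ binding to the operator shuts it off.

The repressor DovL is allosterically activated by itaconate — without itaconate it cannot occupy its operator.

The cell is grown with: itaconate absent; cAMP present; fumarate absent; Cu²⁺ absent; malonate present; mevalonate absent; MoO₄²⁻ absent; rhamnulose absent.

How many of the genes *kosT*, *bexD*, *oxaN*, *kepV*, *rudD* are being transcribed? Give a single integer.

2

Fumarate is absent, so IrpX is active.
Itaconate is absent, so DovL is inactive.
With repressor IrpX bound, *kosT* is not transcribed.
→ *kosT* is OFF.
Cu²⁺ is absent, so JovR is inactive.
MoO₄²⁻ is absent, so KulR is inactive.
Required activator KulR is absent, so *jalA* is not transcribed.
So JalA is not produced.
With no repressor bound, *bexD* is transcribed.
→ *bexD* is ON.
Mevalonate is absent, so MorD is active.
With repressor MorD bound, *sibZ* is not transcribed.
So SibZ is not produced.
Required activator SibZ is absent, so *oxaN* is not transcribed.
→ *oxaN* is OFF.
Rhamnulose is absent, so MorT is active.
cAMP is present, so HolZ is active.
With repressor HolZ bound, *cilD* is not transcribed.
So CilD is not produced.
Required activator CilD is absent, so *kepV* is not transcribed.
→ *kepV* is OFF.
Malonate is present, so GorJ is inactive.
With no repressor bound, *rudD* is transcribed.
→ *rudD* is ON.
2 of the 5 genes are transcribed.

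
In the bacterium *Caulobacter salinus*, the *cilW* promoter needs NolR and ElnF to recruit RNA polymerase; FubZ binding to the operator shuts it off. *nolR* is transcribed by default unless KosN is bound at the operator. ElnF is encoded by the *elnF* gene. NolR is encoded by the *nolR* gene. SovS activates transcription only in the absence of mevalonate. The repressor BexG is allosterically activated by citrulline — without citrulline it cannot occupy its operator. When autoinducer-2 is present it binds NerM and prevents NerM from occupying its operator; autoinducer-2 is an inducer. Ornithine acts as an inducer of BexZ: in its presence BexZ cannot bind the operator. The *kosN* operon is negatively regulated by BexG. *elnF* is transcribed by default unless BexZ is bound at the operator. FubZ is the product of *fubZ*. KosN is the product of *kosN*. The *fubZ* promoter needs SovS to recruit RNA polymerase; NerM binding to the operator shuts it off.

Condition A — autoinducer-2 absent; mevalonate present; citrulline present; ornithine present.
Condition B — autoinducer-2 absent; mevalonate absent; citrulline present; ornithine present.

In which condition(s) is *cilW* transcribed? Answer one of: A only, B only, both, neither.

both

Condition A:
Autoinducer-2 is absent, so NerM is active.
Mevalonate is present, so SovS is inactive.
With repressor NerM bound, *fubZ* is not transcribed.
So FubZ is not produced.
Citrulline is present, so BexG is active.
With repressor BexG bound, *kosN* is not transcribed.
So KosN is not produced.
With no repressor bound, *nolR* is transcribed.
So NolR is produced and active.
Ornithine is present, so BexZ is inactive.
With no repressor bound, *elnF* is transcribed.
So ElnF is produced and active.
No repressor is bound and NolR and ElnF are active, so *cilW* is transcribed.
→ *cilW* is ON in A.
Condition B:
Autoinducer-2 is absent, so NerM is active.
Mevalonate is absent, so SovS is active.
With repressor NerM bound, *fubZ* is not transcribed.
So FubZ is not produced.
Citrulline is present, so BexG is active.
With repressor BexG bound, *kosN* is not transcribed.
So KosN is not produced.
With no repressor bound, *nolR* is transcribed.
So NolR is produced and active.
Ornithine is present, so BexZ is inactive.
With no repressor bound, *elnF* is transcribed.
So ElnF is produced and active.
No repressor is bound and NolR and ElnF are active, so *cilW* is transcribed.
→ *cilW* is ON in B.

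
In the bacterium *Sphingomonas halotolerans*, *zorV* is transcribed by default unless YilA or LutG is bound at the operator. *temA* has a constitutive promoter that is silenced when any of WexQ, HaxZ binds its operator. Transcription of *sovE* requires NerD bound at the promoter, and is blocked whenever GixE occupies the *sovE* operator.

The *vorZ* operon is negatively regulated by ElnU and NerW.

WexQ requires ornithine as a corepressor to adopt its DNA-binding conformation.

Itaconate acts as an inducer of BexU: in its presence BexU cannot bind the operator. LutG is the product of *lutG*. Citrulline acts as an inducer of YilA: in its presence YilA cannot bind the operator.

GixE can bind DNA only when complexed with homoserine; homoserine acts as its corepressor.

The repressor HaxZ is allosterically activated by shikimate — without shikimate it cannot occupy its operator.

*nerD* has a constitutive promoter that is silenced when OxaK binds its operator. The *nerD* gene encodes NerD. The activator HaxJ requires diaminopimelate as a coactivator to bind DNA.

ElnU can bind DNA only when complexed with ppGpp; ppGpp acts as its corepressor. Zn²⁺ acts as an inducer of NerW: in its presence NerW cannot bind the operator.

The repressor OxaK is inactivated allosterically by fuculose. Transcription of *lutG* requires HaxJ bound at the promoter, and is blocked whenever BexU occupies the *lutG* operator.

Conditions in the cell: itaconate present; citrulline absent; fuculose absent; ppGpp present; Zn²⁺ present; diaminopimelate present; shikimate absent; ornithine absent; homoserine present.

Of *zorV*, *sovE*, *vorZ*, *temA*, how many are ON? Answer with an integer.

1

Citrulline is absent, so YilA is active.
Itaconate is present, so BexU is inactive.
Diaminopimelate is present, so HaxJ is active.
No repressor is bound and HaxJ is active, so *lutG* is transcribed.
So LutG is produced and active.
With repressor YilA bound, *zorV* is not transcribed.
→ *zorV* is OFF.
Fuculose is absent, so OxaK is active.
With repressor OxaK bound, *nerD* is not transcribed.
So NerD is not produced.
Homoserine is present, so GixE is active.
With repressor GixE bound, *sovE* is not transcribed.
→ *sovE* is OFF.
ppGpp is present, so ElnU is active.
Zn²⁺ is present, so NerW is inactive.
With repressor ElnU bound, *vorZ* is not transcribed.
→ *vorZ* is OFF.
Ornithine is absent, so WexQ is inactive.
Shikimate is absent, so HaxZ is inactive.
With no repressor bound, *temA* is transcribed.
→ *temA* is ON.
1 of the 4 genes is transcribed.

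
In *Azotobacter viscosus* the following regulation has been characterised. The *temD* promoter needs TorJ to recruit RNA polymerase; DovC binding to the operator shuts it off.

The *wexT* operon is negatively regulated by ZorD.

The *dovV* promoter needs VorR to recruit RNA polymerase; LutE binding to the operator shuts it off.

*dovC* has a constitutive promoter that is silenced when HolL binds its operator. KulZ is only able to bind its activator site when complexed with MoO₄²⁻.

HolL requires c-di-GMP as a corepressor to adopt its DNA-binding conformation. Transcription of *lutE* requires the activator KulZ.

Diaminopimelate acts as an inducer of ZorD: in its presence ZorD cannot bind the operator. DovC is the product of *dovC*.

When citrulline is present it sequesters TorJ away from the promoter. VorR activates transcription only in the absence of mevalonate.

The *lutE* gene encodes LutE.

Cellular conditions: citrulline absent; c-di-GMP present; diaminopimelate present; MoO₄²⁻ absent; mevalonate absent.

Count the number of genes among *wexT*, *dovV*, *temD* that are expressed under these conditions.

3

Diaminopimelate is present, so ZorD is inactive.
With no repressor bound, *wexT* is transcribed.
→ *wexT* is ON.
Mevalonate is absent, so VorR is active.
MoO₄²⁻ is absent, so KulZ is inactive.
Required activator KulZ is absent, so *lutE* is not transcribed.
So LutE is not produced.
No repressor is bound and VorR is active, so *dovV* is transcribed.
→ *dovV* is ON.
Citrulline is absent, so TorJ is active.
c-di-GMP is present, so HolL is active.
With repressor HolL bound, *dovC* is not transcribed.
So DovC is not produced.
No repressor is bound and TorJ is active, so *temD* is transcribed.
→ *temD* is ON.
3 of the 3 genes are transcribed.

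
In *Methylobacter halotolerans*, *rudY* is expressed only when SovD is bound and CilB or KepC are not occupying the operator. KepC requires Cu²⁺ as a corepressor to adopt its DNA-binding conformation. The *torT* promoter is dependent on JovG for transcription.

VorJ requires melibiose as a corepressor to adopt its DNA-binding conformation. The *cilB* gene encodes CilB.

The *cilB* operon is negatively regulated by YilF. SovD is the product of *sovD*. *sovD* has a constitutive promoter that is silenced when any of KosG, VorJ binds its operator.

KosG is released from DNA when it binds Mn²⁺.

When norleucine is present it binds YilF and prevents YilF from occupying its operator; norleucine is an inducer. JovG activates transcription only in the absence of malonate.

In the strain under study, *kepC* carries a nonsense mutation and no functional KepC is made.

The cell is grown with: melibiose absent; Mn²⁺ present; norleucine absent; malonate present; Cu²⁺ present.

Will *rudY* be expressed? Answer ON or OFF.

ON

Norleucine is absent, so YilF is active.
With repressor YilF bound, *cilB* is not transcribed.
So CilB is not produced.
KepC is non-functional in this strain, so it has no effect.
Mn²⁺ is present, so KosG is inactive.
Melibiose is absent, so VorJ is inactive.
With no repressor bound, *sovD* is transcribed.
So SovD is produced and active.
No repressor is bound and SovD is active, so *rudY* is transcribed.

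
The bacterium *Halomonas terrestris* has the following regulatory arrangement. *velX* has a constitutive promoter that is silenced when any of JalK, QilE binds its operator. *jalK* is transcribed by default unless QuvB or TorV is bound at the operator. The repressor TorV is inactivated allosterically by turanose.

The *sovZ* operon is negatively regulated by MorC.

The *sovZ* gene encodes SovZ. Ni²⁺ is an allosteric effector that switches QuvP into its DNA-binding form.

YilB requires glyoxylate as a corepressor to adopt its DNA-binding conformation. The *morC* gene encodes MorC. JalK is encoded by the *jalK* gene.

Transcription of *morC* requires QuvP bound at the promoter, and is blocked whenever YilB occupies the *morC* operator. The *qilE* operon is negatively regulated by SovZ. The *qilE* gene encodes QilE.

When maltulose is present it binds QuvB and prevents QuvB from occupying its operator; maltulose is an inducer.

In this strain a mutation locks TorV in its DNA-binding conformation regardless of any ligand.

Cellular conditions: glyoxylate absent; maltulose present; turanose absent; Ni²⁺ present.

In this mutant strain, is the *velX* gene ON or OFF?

Maltulose is present, so QuvB is inactive.
TorV is constitutively active in this strain.
With repressor TorV bound, *jalK* is not transcribed.
So JalK is not produced.
Glyoxylate is absent, so YilB is inactive.
Ni²⁺ is present, so QuvP is active.
No repressor is bound and QuvP is active, so *morC* is transcribed.
So MorC is produced and active.
With repressor MorC bound, *sovZ* is not transcribed.
So SovZ is not produced.
With no repressor bound, *qilE* is transcribed.
So QilE is produced and active.
With repressor QilE bound, *velX* is not transcribed.

OFF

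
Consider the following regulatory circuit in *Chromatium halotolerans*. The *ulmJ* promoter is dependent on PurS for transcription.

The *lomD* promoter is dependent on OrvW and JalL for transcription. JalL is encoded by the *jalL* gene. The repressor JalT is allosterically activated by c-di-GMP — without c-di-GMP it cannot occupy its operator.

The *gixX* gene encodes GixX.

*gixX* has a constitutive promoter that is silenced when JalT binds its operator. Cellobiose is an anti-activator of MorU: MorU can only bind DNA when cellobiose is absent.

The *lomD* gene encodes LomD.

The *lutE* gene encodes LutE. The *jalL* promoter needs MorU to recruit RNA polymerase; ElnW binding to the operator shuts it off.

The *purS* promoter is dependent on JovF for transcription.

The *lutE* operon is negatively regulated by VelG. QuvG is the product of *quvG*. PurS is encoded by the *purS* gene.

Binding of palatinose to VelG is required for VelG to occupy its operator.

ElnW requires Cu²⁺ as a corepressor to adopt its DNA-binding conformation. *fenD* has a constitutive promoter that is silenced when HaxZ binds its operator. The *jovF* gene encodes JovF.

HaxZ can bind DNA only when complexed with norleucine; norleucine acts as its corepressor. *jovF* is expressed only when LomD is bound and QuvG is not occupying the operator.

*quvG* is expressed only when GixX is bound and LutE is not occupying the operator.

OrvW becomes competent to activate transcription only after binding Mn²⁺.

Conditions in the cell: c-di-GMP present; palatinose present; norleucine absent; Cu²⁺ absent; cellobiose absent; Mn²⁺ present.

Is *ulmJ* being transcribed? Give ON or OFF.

ON

c-di-GMP is present, so JalT is active.
With repressor JalT bound, *gixX* is not transcribed.
So GixX is not produced.
Palatinose is present, so VelG is active.
With repressor VelG bound, *lutE* is not transcribed.
So LutE is not produced.
Required activator GixX is absent, so *quvG* is not transcribed.
So QuvG is not produced.
Mn²⁺ is present, so OrvW is active.
Cu²⁺ is absent, so ElnW is inactive.
Cellobiose is absent, so MorU is active.
No repressor is bound and MorU is active, so *jalL* is transcribed.
So JalL is produced and active.
No repressor is bound and OrvW and JalL are active, so *lomD* is transcribed.
So LomD is produced and active.
No repressor is bound and LomD is active, so *jovF* is transcribed.
So JovF is produced and active.
No repressor is bound and JovF is active, so *purS* is transcribed.
So PurS is produced and active.
No repressor is bound and PurS is active, so *ulmJ* is transcribed.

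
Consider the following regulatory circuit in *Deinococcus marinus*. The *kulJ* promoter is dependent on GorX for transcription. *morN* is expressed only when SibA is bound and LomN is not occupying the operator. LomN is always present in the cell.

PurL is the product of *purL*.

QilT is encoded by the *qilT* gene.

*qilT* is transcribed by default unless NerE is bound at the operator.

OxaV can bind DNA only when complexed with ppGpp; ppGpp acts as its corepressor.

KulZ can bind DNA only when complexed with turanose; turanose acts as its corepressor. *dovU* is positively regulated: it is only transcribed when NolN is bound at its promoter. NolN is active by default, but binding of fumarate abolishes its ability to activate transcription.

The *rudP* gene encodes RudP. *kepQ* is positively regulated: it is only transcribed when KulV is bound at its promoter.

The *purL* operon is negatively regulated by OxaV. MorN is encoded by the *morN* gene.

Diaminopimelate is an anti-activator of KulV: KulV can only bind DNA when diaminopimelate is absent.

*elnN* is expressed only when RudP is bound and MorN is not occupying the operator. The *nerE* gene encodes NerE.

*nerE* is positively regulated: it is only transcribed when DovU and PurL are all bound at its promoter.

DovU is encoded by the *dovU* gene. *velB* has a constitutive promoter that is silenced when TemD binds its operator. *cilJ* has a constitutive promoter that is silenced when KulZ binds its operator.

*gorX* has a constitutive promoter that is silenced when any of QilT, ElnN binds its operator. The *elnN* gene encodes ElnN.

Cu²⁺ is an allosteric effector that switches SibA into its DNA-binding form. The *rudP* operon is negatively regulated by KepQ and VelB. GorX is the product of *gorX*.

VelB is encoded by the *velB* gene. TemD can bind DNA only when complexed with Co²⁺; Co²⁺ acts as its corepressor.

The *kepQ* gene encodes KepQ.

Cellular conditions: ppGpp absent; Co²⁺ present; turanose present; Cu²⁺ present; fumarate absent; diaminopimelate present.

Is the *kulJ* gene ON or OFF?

Fumarate is absent, so NolN is active.
No repressor is bound and NolN is active, so *dovU* is transcribed.
So DovU is produced and active.
ppGpp is absent, so OxaV is inactive.
With no repressor bound, *purL* is transcribed.
So PurL is produced and active.
No repressor is bound and DovU and PurL are active, so *nerE* is transcribed.
So NerE is produced and active.
With repressor NerE bound, *qilT* is not transcribed.
So QilT is not produced.
Cu²⁺ is present, so SibA is active.
LomN is produced constitutively and is active.
With repressor LomN bound, *morN* is not transcribed.
So MorN is not produced.
Diaminopimelate is present, so KulV is inactive.
Required activator KulV is absent, so *kepQ* is not transcribed.
So KepQ is not produced.
Co²⁺ is present, so TemD is active.
With repressor TemD bound, *velB* is not transcribed.
So VelB is not produced.
With no repressor bound, *rudP* is transcribed.
So RudP is produced and active.
No repressor is bound and RudP is active, so *elnN* is transcribed.
So ElnN is produced and active.
With repressor ElnN bound, *gorX* is not transcribed.
So GorX is not produced.
Required activator GorX is absent, so *kulJ* is not transcribed.

OFF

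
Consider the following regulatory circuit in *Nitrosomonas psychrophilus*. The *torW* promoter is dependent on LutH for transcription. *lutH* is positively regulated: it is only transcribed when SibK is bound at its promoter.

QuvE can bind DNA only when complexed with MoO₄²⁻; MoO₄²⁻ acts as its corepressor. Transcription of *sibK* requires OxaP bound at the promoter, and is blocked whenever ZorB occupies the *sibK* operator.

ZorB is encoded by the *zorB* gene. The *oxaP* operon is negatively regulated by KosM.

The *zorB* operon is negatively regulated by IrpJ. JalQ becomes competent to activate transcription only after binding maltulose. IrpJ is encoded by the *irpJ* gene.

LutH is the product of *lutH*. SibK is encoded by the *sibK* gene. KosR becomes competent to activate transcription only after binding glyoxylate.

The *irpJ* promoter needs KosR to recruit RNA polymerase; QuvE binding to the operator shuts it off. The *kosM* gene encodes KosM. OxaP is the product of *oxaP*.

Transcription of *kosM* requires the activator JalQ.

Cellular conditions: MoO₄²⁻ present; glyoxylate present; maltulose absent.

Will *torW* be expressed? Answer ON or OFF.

Maltulose is absent, so JalQ is inactive.
Required activator JalQ is absent, so *kosM* is not transcribed.
So KosM is not produced.
With no repressor bound, *oxaP* is transcribed.
So OxaP is produced and active.
Glyoxylate is present, so KosR is active.
MoO₄²⁻ is present, so QuvE is active.
With repressor QuvE bound, *irpJ* is not transcribed.
So IrpJ is not produced.
With no repressor bound, *zorB* is transcribed.
So ZorB is produced and active.
With repressor ZorB bound, *sibK* is not transcribed.
So SibK is not produced.
Required activator SibK is absent, so *lutH* is not transcribed.
So LutH is not produced.
Required activator LutH is absent, so *torW* is not transcribed.

OFF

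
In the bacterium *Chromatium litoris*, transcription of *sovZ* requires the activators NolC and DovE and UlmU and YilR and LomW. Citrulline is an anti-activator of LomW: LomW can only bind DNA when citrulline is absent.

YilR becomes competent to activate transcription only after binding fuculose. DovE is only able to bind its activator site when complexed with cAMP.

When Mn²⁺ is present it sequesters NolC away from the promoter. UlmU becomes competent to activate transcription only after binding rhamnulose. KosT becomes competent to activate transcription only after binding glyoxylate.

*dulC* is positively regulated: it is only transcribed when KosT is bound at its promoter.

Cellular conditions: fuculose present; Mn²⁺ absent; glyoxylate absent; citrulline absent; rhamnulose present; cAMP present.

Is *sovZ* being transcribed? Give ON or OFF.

ON

Mn²⁺ is absent, so NolC is active.
cAMP is present, so DovE is active.
Rhamnulose is present, so UlmU is active.
Fuculose is present, so YilR is active.
Citrulline is absent, so LomW is active.
No repressor is bound and NolC and DovE and UlmU and YilR and LomW are active, so *sovZ* is transcribed.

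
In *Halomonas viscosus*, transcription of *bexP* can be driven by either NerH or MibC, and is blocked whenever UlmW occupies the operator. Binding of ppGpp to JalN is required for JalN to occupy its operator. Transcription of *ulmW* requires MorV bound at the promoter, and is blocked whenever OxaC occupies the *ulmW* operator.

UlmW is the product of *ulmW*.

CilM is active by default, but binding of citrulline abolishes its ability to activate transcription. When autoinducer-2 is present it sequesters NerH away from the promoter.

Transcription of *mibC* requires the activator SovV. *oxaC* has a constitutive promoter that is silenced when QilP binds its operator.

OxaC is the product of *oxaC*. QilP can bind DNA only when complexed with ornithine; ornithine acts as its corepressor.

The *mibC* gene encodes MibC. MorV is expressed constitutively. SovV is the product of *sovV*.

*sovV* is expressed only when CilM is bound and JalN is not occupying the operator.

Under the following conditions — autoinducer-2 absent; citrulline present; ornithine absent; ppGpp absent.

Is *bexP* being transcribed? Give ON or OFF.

ON

Ornithine is absent, so QilP is inactive.
With no repressor bound, *oxaC* is transcribed.
So OxaC is produced and active.
MorV is produced constitutively and is active.
With repressor OxaC bound, *ulmW* is not transcribed.
So UlmW is not produced.
Autoinducer-2 is absent, so NerH is active.
Citrulline is present, so CilM is inactive.
ppGpp is absent, so JalN is inactive.
Required activator CilM is absent, so *sovV* is not transcribed.
So SovV is not produced.
Required activator SovV is absent, so *mibC* is not transcribed.
So MibC is not produced.
Activator NerH is present, so *bexP* is transcribed.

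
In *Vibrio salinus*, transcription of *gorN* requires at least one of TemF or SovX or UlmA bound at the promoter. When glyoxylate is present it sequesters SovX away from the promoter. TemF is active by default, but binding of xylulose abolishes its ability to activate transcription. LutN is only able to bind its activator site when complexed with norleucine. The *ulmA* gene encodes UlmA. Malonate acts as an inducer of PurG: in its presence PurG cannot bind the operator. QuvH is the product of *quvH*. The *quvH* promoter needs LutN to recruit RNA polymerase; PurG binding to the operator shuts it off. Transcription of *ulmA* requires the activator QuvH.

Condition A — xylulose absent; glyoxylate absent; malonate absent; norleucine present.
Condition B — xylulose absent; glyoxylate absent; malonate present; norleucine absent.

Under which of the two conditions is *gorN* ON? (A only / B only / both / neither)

both

Condition A:
Xylulose is absent, so TemF is active.
Glyoxylate is absent, so SovX is active.
Malonate is absent, so PurG is active.
Norleucine is present, so LutN is active.
With repressor PurG bound, *quvH* is not transcribed.
So QuvH is not produced.
Required activator QuvH is absent, so *ulmA* is not transcribed.
So UlmA is not produced.
Activator TemF is present, so *gorN* is transcribed.
→ *gorN* is ON in A.
Condition B:
Xylulose is absent, so TemF is active.
Glyoxylate is absent, so SovX is active.
Malonate is present, so PurG is inactive.
Norleucine is absent, so LutN is inactive.
Required activator LutN is absent, so *quvH* is not transcribed.
So QuvH is not produced.
Required activator QuvH is absent, so *ulmA* is not transcribed.
So UlmA is not produced.
Activator TemF is present, so *gorN* is transcribed.
→ *gorN* is ON in B.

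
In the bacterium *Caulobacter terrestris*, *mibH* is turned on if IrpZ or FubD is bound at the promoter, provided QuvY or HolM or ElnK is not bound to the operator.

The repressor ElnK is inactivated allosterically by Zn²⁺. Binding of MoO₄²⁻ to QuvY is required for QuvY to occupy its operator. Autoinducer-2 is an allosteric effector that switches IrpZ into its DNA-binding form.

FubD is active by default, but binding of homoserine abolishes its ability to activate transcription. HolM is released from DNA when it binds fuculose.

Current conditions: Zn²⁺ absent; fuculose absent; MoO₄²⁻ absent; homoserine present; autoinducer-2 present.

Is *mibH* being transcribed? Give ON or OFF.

MoO₄²⁻ is absent, so QuvY is inactive.
Autoinducer-2 is present, so IrpZ is active.
Homoserine is present, so FubD is inactive.
Fuculose is absent, so HolM is active.
Zn²⁺ is absent, so ElnK is active.
With repressor HolM bound, *mibH* is not transcribed.

OFF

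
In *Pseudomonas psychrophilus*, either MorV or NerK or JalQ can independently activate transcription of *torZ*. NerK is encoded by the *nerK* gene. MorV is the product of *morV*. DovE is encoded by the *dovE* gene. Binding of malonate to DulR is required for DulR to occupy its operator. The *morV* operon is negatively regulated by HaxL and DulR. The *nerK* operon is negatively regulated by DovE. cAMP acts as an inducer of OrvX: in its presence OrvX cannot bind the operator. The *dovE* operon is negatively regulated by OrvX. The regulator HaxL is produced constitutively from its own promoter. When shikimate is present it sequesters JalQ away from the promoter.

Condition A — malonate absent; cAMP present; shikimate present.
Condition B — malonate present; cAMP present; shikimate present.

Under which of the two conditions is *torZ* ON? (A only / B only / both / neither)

neither

Condition A:
HaxL is produced constitutively and is active.
Malonate is absent, so DulR is inactive.
With repressor HaxL bound, *morV* is not transcribed.
So MorV is not produced.
cAMP is present, so OrvX is inactive.
With no repressor bound, *dovE* is transcribed.
So DovE is produced and active.
With repressor DovE bound, *nerK* is not transcribed.
So NerK is not produced.
Shikimate is present, so JalQ is inactive.
No activator is available at the *torZ* promoter, so *torZ* is not transcribed.
→ *torZ* is OFF in A.
Condition B:
HaxL is produced constitutively and is active.
Malonate is present, so DulR is active.
With repressor HaxL bound, *morV* is not transcribed.
So MorV is not produced.
cAMP is present, so OrvX is inactive.
With no repressor bound, *dovE* is transcribed.
So DovE is produced and active.
With repressor DovE bound, *nerK* is not transcribed.
So NerK is not produced.
Shikimate is present, so JalQ is inactive.
No activator is available at the *torZ* promoter, so *torZ* is not transcribed.
→ *torZ* is OFF in B.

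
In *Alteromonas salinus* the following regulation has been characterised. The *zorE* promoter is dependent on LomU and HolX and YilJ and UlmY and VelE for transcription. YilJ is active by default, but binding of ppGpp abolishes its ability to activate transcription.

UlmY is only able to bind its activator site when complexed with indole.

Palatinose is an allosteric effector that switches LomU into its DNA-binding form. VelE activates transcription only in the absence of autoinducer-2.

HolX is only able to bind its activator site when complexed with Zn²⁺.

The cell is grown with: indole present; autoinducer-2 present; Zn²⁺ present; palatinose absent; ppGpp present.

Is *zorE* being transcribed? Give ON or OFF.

Palatinose is absent, so LomU is inactive.
Zn²⁺ is present, so HolX is active.
ppGpp is present, so YilJ is inactive.
Indole is present, so UlmY is active.
Autoinducer-2 is present, so VelE is inactive.
Required activator LomU is absent, so *zorE* is not transcribed.

OFF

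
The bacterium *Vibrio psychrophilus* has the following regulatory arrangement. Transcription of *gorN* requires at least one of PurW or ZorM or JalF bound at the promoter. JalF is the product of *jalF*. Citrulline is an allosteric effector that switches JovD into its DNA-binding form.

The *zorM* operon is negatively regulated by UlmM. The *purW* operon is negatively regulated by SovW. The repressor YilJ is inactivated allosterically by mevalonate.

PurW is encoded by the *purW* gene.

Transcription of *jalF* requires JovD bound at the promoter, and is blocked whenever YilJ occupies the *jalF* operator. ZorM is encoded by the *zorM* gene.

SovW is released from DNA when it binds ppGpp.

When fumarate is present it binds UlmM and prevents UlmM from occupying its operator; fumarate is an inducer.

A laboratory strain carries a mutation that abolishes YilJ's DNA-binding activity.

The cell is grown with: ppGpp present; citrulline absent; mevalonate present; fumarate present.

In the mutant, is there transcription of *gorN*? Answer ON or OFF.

ppGpp is present, so SovW is inactive.
With no repressor bound, *purW* is transcribed.
So PurW is produced and active.
Fumarate is present, so UlmM is inactive.
With no repressor bound, *zorM* is transcribed.
So ZorM is produced and active.
Citrulline is absent, so JovD is inactive.
YilJ is non-functional in this strain, so it has no effect.
Required activator JovD is absent, so *jalF* is not transcribed.
So JalF is not produced.
Activator PurW is present, so *gorN* is transcribed.

ON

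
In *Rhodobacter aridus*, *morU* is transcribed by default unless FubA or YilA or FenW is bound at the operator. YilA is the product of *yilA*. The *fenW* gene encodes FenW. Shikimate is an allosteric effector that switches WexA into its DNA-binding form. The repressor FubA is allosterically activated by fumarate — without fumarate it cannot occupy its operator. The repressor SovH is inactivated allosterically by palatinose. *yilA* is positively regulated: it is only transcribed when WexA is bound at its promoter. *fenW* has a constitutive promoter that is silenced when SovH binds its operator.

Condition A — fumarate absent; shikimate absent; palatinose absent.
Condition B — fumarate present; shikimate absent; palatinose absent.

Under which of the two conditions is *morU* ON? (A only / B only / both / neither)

Condition A:
Fumarate is absent, so FubA is inactive.
Shikimate is absent, so WexA is inactive.
Required activator WexA is absent, so *yilA* is not transcribed.
So YilA is not produced.
Palatinose is absent, so SovH is active.
With repressor SovH bound, *fenW* is not transcribed.
So FenW is not produced.
With no repressor bound, *morU* is transcribed.
→ *morU* is ON in A.
Condition B:
Fumarate is present, so FubA is active.
Shikimate is absent, so WexA is inactive.
Required activator WexA is absent, so *yilA* is not transcribed.
So YilA is not produced.
Palatinose is absent, so SovH is active.
With repressor SovH bound, *fenW* is not transcribed.
So FenW is not produced.
With repressor FubA bound, *morU* is not transcribed.
→ *morU* is OFF in B.

A only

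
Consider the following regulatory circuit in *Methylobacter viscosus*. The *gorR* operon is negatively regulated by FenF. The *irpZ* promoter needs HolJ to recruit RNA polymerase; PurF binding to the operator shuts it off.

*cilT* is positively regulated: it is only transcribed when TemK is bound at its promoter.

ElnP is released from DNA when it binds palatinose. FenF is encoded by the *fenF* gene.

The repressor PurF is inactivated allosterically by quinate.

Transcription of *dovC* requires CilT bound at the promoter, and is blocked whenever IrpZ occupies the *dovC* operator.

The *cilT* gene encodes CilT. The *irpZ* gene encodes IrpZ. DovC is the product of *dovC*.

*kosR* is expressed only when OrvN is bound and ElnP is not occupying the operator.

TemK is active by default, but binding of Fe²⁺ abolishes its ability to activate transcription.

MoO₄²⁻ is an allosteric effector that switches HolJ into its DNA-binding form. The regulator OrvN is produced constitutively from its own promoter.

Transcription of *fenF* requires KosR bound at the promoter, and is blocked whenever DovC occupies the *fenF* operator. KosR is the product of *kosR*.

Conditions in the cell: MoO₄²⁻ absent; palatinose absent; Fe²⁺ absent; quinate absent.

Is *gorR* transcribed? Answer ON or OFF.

ON

Fe²⁺ is absent, so TemK is active.
No repressor is bound and TemK is active, so *cilT* is transcribed.
So CilT is produced and active.
Quinate is absent, so PurF is active.
MoO₄²⁻ is absent, so HolJ is inactive.
With repressor PurF bound, *irpZ* is not transcribed.
So IrpZ is not produced.
No repressor is bound and CilT is active, so *dovC* is transcribed.
So DovC is produced and active.
OrvN is produced constitutively and is active.
Palatinose is absent, so ElnP is active.
With repressor ElnP bound, *kosR* is not transcribed.
So KosR is not produced.
With repressor DovC bound, *fenF* is not transcribed.
So FenF is not produced.
With no repressor bound, *gorR* is transcribed.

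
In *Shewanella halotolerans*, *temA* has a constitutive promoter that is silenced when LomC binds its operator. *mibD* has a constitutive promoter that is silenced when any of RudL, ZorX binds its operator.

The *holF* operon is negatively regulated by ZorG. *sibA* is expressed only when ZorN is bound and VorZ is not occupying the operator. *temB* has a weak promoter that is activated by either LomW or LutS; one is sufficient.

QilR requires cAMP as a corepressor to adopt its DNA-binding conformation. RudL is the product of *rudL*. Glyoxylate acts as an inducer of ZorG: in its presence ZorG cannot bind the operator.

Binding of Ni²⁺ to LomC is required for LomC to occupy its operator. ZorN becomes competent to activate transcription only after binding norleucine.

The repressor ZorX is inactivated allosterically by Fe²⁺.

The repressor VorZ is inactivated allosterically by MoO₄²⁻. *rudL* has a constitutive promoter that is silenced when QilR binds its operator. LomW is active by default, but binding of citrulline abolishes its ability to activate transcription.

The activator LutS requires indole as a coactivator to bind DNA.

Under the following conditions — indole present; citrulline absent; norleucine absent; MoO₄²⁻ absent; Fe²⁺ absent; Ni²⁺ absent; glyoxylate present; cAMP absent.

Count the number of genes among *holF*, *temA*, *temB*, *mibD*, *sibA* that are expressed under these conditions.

Glyoxylate is present, so ZorG is inactive.
With no repressor bound, *holF* is transcribed.
→ *holF* is ON.
Ni²⁺ is absent, so LomC is inactive.
With no repressor bound, *temA* is transcribed.
→ *temA* is ON.
Citrulline is absent, so LomW is active.
Indole is present, so LutS is active.
Activator LomW is present, so *temB* is transcribed.
→ *temB* is ON.
cAMP is absent, so QilR is inactive.
With no repressor bound, *rudL* is transcribed.
So RudL is produced and active.
Fe²⁺ is absent, so ZorX is active.
With repressor RudL bound, *mibD* is not transcribed.
→ *mibD* is OFF.
MoO₄²⁻ is absent, so VorZ is active.
Norleucine is absent, so ZorN is inactive.
With repressor VorZ bound, *sibA* is not transcribed.
→ *sibA* is OFF.
3 of the 5 genes are transcribed.

3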